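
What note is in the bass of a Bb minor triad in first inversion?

Bb minor is Bb–Db–F. First inversion places the third in the bass: Db.

Db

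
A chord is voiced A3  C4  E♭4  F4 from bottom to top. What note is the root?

A, C, Eb, F are the tones of an F dominant seventh chord (F–A–C–Eb), making F the root.

F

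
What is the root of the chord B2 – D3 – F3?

B

B, D, F are the tones of a B diminished triad (B–D–F), making B the root.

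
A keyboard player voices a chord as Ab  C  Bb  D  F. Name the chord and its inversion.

The pitch classes Ab, C, Bb, D, F arrange in thirds as Bb–D–F–Ab–C: a Bb dominant ninth chord.
The lowest note is Ab, the seventh of the chord, so this is third inversion.

Bb dominant ninth, third inversion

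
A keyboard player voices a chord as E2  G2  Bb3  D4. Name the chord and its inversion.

The distinct note names are E, G, Bb, D. Stacked in thirds they read E–G–Bb–D, which is a half-diminished seventh chord on E.
The lowest note is E, the root of the chord, so this is root position (figured bass 7).

E half-diminished seventh, root position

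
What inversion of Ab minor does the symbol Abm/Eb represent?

second inversion

Abm/Eb means Ab minor with Eb in the bass. Eb is the fifth of Ab minor (Ab–Cb–Eb), so this is second inversion.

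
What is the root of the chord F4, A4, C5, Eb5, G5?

F

The distinct letter names are F, A, C, Eb, G. Arranged as a stack of thirds they read F–A–C–Eb–G, so F is the root (an F dominant ninth chord).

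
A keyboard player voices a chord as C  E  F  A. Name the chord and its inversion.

F major seventh, second inversion

Reducing to letter names: C, E, F, A. These stack in thirds as F–A–C–E — an F major seventh chord.
With the fifth (C) in the bass, the chord is in second inversion (figured bass 4/3).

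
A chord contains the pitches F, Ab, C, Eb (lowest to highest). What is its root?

F

The distinct letter names are F, Ab, C, Eb. Arranged as a stack of thirds they read F–Ab–C–Eb, so F is the root (an F minor seventh chord).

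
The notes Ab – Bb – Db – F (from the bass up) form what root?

Bb

The distinct letter names are Ab, Bb, Db, F. Arranged as a stack of thirds they read Bb–Db–F–Ab, so Bb is the root (a Bb minor seventh chord).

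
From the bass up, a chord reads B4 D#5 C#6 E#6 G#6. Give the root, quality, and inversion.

The pitch classes B, D#, C#, E#, G# arrange in thirds as C#–E#–G#–B–D#: a C# dominant ninth chord.
With the seventh (B) in the bass, the chord is in third inversion.

C# dominant ninth, third inversion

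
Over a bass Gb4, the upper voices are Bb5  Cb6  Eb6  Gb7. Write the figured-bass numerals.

4/3

The notes Gb, Bb, Cb, Eb stack in thirds as Cb–Eb–Gb–Bb — a Cb major seventh chord. The bass Gb is the fifth, so this is second inversion: figured 4/3.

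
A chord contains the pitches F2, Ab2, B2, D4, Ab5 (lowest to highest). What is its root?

Reordering F, Ab, B, D into stacked thirds gives B–D–F–Ab; the bottom of that stack, B, is the root.

B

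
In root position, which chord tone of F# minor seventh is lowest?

In root position the root is lowest. For F# minor seventh (F#–A–C#–E) that is F#.

F#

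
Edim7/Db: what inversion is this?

Edim7/Db means E diminished seventh with Db in the bass. Db is the seventh of E diminished seventh (E–G–Bb–Db), so this is third inversion.

third inversion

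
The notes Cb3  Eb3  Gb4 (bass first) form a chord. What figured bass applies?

The notes Cb, Eb, Gb stack in thirds as Cb–Eb–Gb — a Cb major triad. The bass Cb is the root, so this is root position: figured 5/3.

5/3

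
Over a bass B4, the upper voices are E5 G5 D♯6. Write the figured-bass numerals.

4/3

The notes B, E, G, D# stack in thirds as E–G–B–D# — an E minor-major seventh chord. The bass B is the fifth, so this is second inversion: figured 4/3.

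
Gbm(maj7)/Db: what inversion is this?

Gbm(maj7)/Db means Gb minor-major seventh with Db in the bass. Db is the fifth of Gb minor-major seventh (Gb–Bbb–Db–F), so this is second inversion.

second inversion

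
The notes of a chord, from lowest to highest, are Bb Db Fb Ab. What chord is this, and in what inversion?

Bb half-diminished seventh, root position

Reducing to letter names: Bb, Db, Fb, Ab. These stack in thirds as Bb–Db–Fb–Ab — a Bb half-diminished seventh chord.
Bb is the root of Bb half-diminished seventh; root in the bass means root position (figured bass 7).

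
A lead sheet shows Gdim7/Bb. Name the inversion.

Gdim7/Bb means G diminished seventh with Bb in the bass. Bb is the third of G diminished seventh (G–Bb–Db–Fb), so this is first inversion.

first inversion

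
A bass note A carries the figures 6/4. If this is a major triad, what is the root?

The figures 6/4 mean the fifth of the chord is in the bass. If A is the fifth of a major triad, the root is D (chord tones D–F#–A).

D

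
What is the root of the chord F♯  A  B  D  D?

B

The distinct letter names are F#, A, B, D. Arranged as a stack of thirds they read B–D–F#–A, so B is the root (a B minor seventh chord).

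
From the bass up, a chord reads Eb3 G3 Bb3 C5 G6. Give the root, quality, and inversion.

C minor seventh, first inversion

Reducing to letter names: Eb, G, Bb, C. These stack in thirds as C–Eb–G–Bb — a C minor seventh chord.
With the third (Eb) in the bass, the chord is in first inversion (figured bass 6/5).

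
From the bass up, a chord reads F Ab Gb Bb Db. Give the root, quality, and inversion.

Gb major ninth, third inversion

The pitch classes F, Ab, Gb, Bb, Db arrange in thirds as Gb–Bb–Db–F–Ab: a Gb major ninth chord.
The lowest note is F, the seventh of the chord, so this is third inversion.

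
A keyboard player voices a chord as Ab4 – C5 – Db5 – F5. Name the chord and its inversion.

Db major seventh, second inversion

The distinct note names are Ab, C, Db, F. Stacked in thirds they read Db–F–Ab–C, which is a major seventh chord on Db.
Ab is the fifth of Db major seventh; fifth in the bass means second inversion (figured bass 4/3).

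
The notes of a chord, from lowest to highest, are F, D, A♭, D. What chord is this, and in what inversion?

The pitch classes F, D, Ab arrange in thirds as D–F–Ab: a D diminished triad.
The lowest note is F, the third of the chord, so this is first inversion (figured bass 6).

D diminished, first inversion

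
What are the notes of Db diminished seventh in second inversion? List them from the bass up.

Db diminished seventh is Db–Fb–Abb–Cbb. Second inversion puts the fifth (Abb) in the bass, with the remaining tones above: Abb, Cbb, Db, Fb.

Abb, Cbb, Db, Fb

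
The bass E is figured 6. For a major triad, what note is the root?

C

The figures 6 mean the third of the chord is in the bass. If E is the third of a major triad, the root is C (chord tones C–E–G).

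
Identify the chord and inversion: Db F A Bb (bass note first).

The distinct note names are Db, F, A, Bb. Stacked in thirds they read Bb–Db–F–A, which is a minor-major seventh chord on Bb.
The lowest note is Db, the third of the chord, so this is first inversion (figured bass 6/5).

Bb minor-major seventh, first inversion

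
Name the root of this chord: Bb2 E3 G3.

Bb, E, G are the tones of an E diminished triad (E–G–Bb), making E the root.

E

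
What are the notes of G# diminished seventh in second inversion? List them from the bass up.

G# diminished seventh is G#–B–D–F. Second inversion puts the fifth (D) in the bass, with the remaining tones above: D, F, G#, B.

D, F, G#, B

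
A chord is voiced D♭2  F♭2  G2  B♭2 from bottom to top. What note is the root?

The distinct letter names are Db, Fb, G, Bb. Arranged as a stack of thirds they read G–Bb–Db–Fb, so G is the root (a G diminished seventh chord).

G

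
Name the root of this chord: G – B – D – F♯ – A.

G

Reordering G, B, D, F#, A into stacked thirds gives G–B–D–F#–A; the bottom of that stack, G, is the root.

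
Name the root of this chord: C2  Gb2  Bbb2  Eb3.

The distinct letter names are C, Gb, Bbb, Eb. Arranged as a stack of thirds they read C–Eb–Gb–Bbb, so C is the root (a C diminished seventh chord).

C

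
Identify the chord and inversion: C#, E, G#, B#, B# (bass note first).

Reducing to letter names: C#, E, G#, B#. These stack in thirds as C#–E–G#–B# — a C# minor-major seventh chord.
C# is the root of C# minor-major seventh; root in the bass means root position (figured bass 7).

C# minor-major seventh, root position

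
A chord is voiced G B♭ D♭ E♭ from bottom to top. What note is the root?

Eb

Reordering G, Bb, Db, Eb into stacked thirds gives Eb–G–Bb–Db; the bottom of that stack, Eb, is the root.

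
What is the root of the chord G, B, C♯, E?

Reordering G, B, C#, E into stacked thirds gives C#–E–G–B; the bottom of that stack, C#, is the root.

C#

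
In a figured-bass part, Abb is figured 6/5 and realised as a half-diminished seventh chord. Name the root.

The figures 6/5 mean the third of the chord is in the bass. If Abb is the third of a half-diminished seventh chord, the root is Fb (chord tones Fb–Abb–Cbb–Ebb).

Fb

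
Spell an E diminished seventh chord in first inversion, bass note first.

The chord tones are E–G–Bb–Db. With the third (G) lowest for first inversion: G, Bb, Db, E.

G, Bb, Db, E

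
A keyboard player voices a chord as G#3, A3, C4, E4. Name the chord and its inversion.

Reducing to letter names: G#, A, C, E. These stack in thirds as A–C–E–G# — an A minor-major seventh chord.
G# is the seventh of A minor-major seventh; seventh in the bass means third inversion (figured bass 4/2).

A minor-major seventh, third inversion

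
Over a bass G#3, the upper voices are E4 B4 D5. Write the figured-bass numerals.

The notes G#, E, B, D stack in thirds as E–G#–B–D — an E dominant seventh chord. The bass G# is the third, so this is first inversion: figured 6/5.

6/5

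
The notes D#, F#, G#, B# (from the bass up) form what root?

Reordering D#, F#, G#, B# into stacked thirds gives G#–B#–D#–F#; the bottom of that stack, G#, is the root.

G#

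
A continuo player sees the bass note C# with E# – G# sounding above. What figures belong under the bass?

The notes C#, E#, G# stack in thirds as C#–E#–G# — a C# major triad. The bass C# is the root, so this is root position: figured 5/3.

5/3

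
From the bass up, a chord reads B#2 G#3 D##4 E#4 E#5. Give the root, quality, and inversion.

E# minor-major seventh, second inversion

The distinct note names are B#, G#, D##, E#. Stacked in thirds they read E#–G#–B#–D##, which is a minor-major seventh chord on E#.
With the fifth (B#) in the bass, the chord is in second inversion (figured bass 4/3).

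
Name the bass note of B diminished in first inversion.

B diminished is B–D–F. First inversion places the third in the bass: D.

D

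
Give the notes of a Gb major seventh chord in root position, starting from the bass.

The chord tones are Gb–Bb–Db–F. With the root (Gb) lowest for root position: Gb, Bb, Db, F.

Gb, Bb, Db, F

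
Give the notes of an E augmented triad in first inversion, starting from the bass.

Spelling E augmented: E–G#–B#. In first inversion the third is bass, giving G#, B#, E from the bottom.

G#, B#, E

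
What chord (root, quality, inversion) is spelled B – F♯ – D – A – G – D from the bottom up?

G major ninth, first inversion

The pitch classes B, F#, D, A, G arrange in thirds as G–B–D–F#–A: a G major ninth chord.
The lowest note is B, the third of the chord, so this is first inversion.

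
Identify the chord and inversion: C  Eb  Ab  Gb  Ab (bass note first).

The distinct note names are C, Eb, Ab, Gb. Stacked in thirds they read Ab–C–Eb–Gb, which is a dominant seventh chord on Ab.
With the third (C) in the bass, the chord is in first inversion (figured bass 6/5).

Ab dominant seventh, first inversion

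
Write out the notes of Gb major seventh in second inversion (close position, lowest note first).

Db, F, Gb, Bb

The chord tones are Gb–Bb–Db–F. With the fifth (Db) lowest for second inversion: Db, F, Gb, Bb.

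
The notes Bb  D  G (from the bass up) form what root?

G

Bb, D, G are the tones of a G minor triad (G–Bb–D), making G the root.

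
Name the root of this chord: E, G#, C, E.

C

The distinct letter names are E, G#, C. Arranged as a stack of thirds they read C–E–G#, so C is the root (a C augmented triad).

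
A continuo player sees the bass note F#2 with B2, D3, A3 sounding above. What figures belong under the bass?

4/3

The notes F#, B, D, A stack in thirds as B–D–F#–A — a B minor seventh chord. The bass F# is the fifth, so this is second inversion: figured 4/3.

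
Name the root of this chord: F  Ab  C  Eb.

F, Ab, C, Eb are the tones of an F minor seventh chord (F–Ab–C–Eb), making F the root.

F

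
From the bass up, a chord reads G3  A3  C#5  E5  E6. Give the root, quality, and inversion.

A dominant seventh, third inversion

The distinct note names are G, A, C#, E. Stacked in thirds they read A–C#–E–G, which is a dominant seventh chord on A.
The lowest note is G, the seventh of the chord, so this is third inversion (figured bass 4/2).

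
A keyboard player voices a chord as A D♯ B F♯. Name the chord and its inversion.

The pitch classes A, D#, B, F# arrange in thirds as B–D#–F#–A: a B dominant seventh chord.
With the seventh (A) in the bass, the chord is in third inversion (figured bass 4/2).

B dominant seventh, third inversion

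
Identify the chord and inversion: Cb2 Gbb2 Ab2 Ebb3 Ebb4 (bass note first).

Ab diminished seventh, first inversion

The pitch classes Cb, Gbb, Ab, Ebb arrange in thirds as Ab–Cb–Ebb–Gbb: an Ab diminished seventh chord.
With the third (Cb) in the bass, the chord is in first inversion (figured bass 6/5).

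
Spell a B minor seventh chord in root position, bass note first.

The chord tones are B–D–F#–A. With the root (B) lowest for root position: B, D, F#, A.

B, D, F#, A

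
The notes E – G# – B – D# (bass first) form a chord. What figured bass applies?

7

The notes E, G#, B, D# stack in thirds as E–G#–B–D# — an E major seventh chord. The bass E is the root, so this is root position: figured 7.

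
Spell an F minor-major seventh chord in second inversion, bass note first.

Spelling F minor-major seventh: F–Ab–C–E. In second inversion the fifth is bass, giving C, E, F, Ab from the bottom.

C, E, F, Ab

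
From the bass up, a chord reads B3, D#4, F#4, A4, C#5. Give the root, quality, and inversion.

Reducing to letter names: B, D#, F#, A, C#. These stack in thirds as B–D#–F#–A–C# — a B dominant ninth chord.
With the root (B) in the bass, the chord is in root position.

B dominant ninth, root position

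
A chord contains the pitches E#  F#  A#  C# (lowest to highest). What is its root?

F#

Reordering E#, F#, A#, C# into stacked thirds gives F#–A#–C#–E#; the bottom of that stack, F#, is the root.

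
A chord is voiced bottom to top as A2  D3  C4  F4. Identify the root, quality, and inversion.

D minor seventh, second inversion

The distinct note names are A, D, C, F. Stacked in thirds they read D–F–A–C, which is a minor seventh chord on D.
The lowest note is A, the fifth of the chord, so this is second inversion (figured bass 4/3).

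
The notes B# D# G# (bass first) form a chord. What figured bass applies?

6

The notes B#, D#, G# stack in thirds as G#–B#–D# — a G# major triad. The bass B# is the third, so this is first inversion: figured 6.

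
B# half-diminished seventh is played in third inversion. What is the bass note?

The seventh of B# half-diminished seventh (B#–D#–F#–A#) is A#; that is the bass in third inversion.

A#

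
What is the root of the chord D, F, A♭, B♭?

The distinct letter names are D, F, Ab, Bb. Arranged as a stack of thirds they read Bb–D–F–Ab, so Bb is the root (a Bb dominant seventh chord).

Bb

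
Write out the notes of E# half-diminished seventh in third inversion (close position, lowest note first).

E# half-diminished seventh is E#–G#–B–D#. Third inversion puts the seventh (D#) in the bass, with the remaining tones above: D#, E#, G#, B.

D#, E#, G#, B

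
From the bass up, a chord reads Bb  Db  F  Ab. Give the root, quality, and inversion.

The pitch classes Bb, Db, F, Ab arrange in thirds as Bb–Db–F–Ab: a Bb minor seventh chord.
The lowest note is Bb, the root of the chord, so this is root position (figured bass 7).

Bb minor seventh, root position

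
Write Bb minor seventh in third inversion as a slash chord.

Bbm7/Ab

Third inversion of Bb minor seventh has the seventh (Ab) in the bass. As a slash chord: Bbm7/Ab.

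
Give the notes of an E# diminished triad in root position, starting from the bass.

Spelling E# diminished: E#–G#–B. In root position the root is bass, giving E#, G#, B from the bottom.

E#, G#, B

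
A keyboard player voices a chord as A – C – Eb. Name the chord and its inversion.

A diminished, root position

The pitch classes A, C, Eb arrange in thirds as A–C–Eb: an A diminished triad.
A is the root of A diminished; root in the bass means root position (figured bass 5/3).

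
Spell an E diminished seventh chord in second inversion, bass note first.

Bb, Db, E, G

The chord tones are E–G–Bb–Db. With the fifth (Bb) lowest for second inversion: Bb, Db, E, G.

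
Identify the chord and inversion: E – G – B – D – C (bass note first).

The distinct note names are E, G, B, D, C. Stacked in thirds they read C–E–G–B–D, which is a major ninth chord on C.
With the third (E) in the bass, the chord is in first inversion.

C major ninth, first inversion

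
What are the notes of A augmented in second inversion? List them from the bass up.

Spelling A augmented: A–C#–E#. In second inversion the fifth is bass, giving E#, A, C# from the bottom.

E#, A, C#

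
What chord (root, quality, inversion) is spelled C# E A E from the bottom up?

Reducing to letter names: C#, E, A. These stack in thirds as A–C#–E — an A major triad.
The lowest note is C#, the third of the chord, so this is first inversion (figured bass 6).

A major, first inversion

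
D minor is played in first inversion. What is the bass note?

D minor is D–F–A. First inversion places the third in the bass: F.

F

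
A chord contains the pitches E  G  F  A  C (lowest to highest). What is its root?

Reordering E, G, F, A, C into stacked thirds gives F–A–C–E–G; the bottom of that stack, F, is the root.

F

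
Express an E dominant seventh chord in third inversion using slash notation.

Third inversion of E dominant seventh has the seventh (D) in the bass. As a slash chord: E7/D.

E7/D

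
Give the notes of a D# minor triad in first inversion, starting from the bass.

Spelling D# minor: D#–F#–A#. In first inversion the third is bass, giving F#, A#, D# from the bottom.

F#, A#, D#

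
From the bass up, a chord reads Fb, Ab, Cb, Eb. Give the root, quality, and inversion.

Fb major seventh, root position

The pitch classes Fb, Ab, Cb, Eb arrange in thirds as Fb–Ab–Cb–Eb: an Fb major seventh chord.
With the root (Fb) in the bass, the chord is in root position (figured bass 7).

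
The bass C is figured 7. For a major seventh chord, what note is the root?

C

The figures 7 mean the root of the chord is in the bass. If C is the root of a major seventh chord, the root is C (chord tones C–E–G–B).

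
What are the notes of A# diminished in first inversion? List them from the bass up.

The chord tones are A#–C#–E. With the third (C#) lowest for first inversion: C#, E, A#.

C#, E, A#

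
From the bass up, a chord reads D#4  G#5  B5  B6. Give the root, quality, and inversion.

G# minor, second inversion

Reducing to letter names: D#, G#, B. These stack in thirds as G#–B–D# — a G# minor triad.
D# is the fifth of G# minor; fifth in the bass means second inversion (figured bass 6/4).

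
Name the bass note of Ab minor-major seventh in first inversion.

Cb

In first inversion the third is lowest. For Ab minor-major seventh (Ab–Cb–Eb–G) that is Cb.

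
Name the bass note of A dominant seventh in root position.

A dominant seventh is A–C#–E–G. Root position places the root in the bass: A.

A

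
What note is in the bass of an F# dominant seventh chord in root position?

F#

F# dominant seventh is F#–A#–C#–E. Root position places the root in the bass: F#.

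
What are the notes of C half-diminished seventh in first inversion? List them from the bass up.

Eb, Gb, Bb, C

The chord tones are C–Eb–Gb–Bb. With the third (Eb) lowest for first inversion: Eb, Gb, Bb, C.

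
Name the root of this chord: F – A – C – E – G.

Reordering F, A, C, E, G into stacked thirds gives F–A–C–E–G; the bottom of that stack, F, is the root.

F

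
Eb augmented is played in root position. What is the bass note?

Eb

Eb augmented is Eb–G–B. Root position places the root in the bass: Eb.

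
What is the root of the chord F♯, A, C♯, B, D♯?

B

Reordering F#, A, C#, B, D# into stacked thirds gives B–D#–F#–A–C#; the bottom of that stack, B, is the root.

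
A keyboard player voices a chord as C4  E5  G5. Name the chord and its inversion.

The pitch classes C, E, G arrange in thirds as C–E–G: a C major triad.
C is the root of C major; root in the bass means root position (figured bass 5/3).

C major, root position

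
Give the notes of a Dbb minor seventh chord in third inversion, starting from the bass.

Dbb minor seventh is Dbb–Fbb–Abb–Cbb. Third inversion puts the seventh (Cbb) in the bass, with the remaining tones above: Cbb, Dbb, Fbb, Abb.

Cbb, Dbb, Fbb, Abb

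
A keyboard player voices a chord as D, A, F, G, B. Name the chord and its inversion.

The pitch classes D, A, F, G, B arrange in thirds as G–B–D–F–A: a G dominant ninth chord.
D is the fifth of G dominant ninth; fifth in the bass means second inversion.

G dominant ninth, second inversion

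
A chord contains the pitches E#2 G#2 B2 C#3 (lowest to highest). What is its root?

E#, G#, B, C# are the tones of a C# dominant seventh chord (C#–E#–G#–B), making C# the root.

C#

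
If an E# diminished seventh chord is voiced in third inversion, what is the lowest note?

D

The seventh of E# diminished seventh (E#–G#–B–D) is D; that is the bass in third inversion.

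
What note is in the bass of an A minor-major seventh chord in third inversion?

A minor-major seventh is A–C–E–G#. Third inversion places the seventh in the bass: G#.

G#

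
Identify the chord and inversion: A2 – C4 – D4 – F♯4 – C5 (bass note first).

D dominant seventh, second inversion

The pitch classes A, C, D, F# arrange in thirds as D–F#–A–C: a D dominant seventh chord.
A is the fifth of D dominant seventh; fifth in the bass means second inversion (figured bass 4/3).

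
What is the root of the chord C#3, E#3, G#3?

C#

C#, E#, G# are the tones of a C# major triad (C#–E#–G#), making C# the root.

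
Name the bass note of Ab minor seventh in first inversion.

Cb

Ab minor seventh is Ab–Cb–Eb–Gb. First inversion places the third in the bass: Cb.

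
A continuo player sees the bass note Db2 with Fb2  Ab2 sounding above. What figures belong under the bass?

5/3

The notes Db, Fb, Ab stack in thirds as Db–Fb–Ab — a Db minor triad. The bass Db is the root, so this is root position: figured 5/3.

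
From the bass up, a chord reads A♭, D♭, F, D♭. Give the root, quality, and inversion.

Db major, second inversion

The pitch classes Ab, Db, F arrange in thirds as Db–F–Ab: a Db major triad.
With the fifth (Ab) in the bass, the chord is in second inversion (figured bass 6/4).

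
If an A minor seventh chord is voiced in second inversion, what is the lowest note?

E

A minor seventh is A–C–E–G. Second inversion places the fifth in the bass: E.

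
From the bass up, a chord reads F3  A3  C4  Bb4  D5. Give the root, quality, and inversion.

Reducing to letter names: F, A, C, Bb, D. These stack in thirds as Bb–D–F–A–C — a Bb major ninth chord.
With the fifth (F) in the bass, the chord is in second inversion.

Bb major ninth, second inversion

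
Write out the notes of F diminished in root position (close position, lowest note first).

F, Ab, Cb

F diminished is F–Ab–Cb. Root position puts the root (F) in the bass, with the remaining tones above: F, Ab, Cb.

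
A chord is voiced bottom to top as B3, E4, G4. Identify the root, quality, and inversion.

Reducing to letter names: B, E, G. These stack in thirds as E–G–B — an E minor triad.
With the fifth (B) in the bass, the chord is in second inversion (figured bass 6/4).

E minor, second inversion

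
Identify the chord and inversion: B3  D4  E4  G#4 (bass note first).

E dominant seventh, second inversion

Reducing to letter names: B, D, E, G#. These stack in thirds as E–G#–B–D — an E dominant seventh chord.
The lowest note is B, the fifth of the chord, so this is second inversion (figured bass 4/3).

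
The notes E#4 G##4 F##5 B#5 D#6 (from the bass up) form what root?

E#

E#, G##, F##, B#, D# are the tones of an E# dominant ninth chord (E#–G##–B#–D#–F##), making E# the root.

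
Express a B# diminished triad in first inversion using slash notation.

First inversion of B# diminished has the third (D#) in the bass. As a slash chord: B#dim/D#.

B#dim/D#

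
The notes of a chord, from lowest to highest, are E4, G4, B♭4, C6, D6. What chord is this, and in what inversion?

C dominant ninth, first inversion

Reducing to letter names: E, G, Bb, C, D. These stack in thirds as C–E–G–Bb–D — a C dominant ninth chord.
With the third (E) in the bass, the chord is in first inversion.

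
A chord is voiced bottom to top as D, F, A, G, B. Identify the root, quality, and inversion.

The distinct note names are D, F, A, G, B. Stacked in thirds they read G–B–D–F–A, which is a dominant ninth chord on G.
The lowest note is D, the fifth of the chord, so this is second inversion.

G dominant ninth, second inversion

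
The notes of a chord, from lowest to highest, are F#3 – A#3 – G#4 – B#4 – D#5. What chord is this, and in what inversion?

Reducing to letter names: F#, A#, G#, B#, D#. These stack in thirds as G#–B#–D#–F#–A# — a G# dominant ninth chord.
With the seventh (F#) in the bass, the chord is in third inversion.

G# dominant ninth, third inversion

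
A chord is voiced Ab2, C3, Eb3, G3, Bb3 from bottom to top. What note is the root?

Ab

Ab, C, Eb, G, Bb are the tones of an Ab major ninth chord (Ab–C–Eb–G–Bb), making Ab the root.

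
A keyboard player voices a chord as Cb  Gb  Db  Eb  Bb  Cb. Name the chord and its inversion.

The pitch classes Cb, Gb, Db, Eb, Bb arrange in thirds as Cb–Eb–Gb–Bb–Db: a Cb major ninth chord.
The lowest note is Cb, the root of the chord, so this is root position.

Cb major ninth, root position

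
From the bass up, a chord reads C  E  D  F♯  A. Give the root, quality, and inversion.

D dominant ninth, third inversion

The pitch classes C, E, D, F#, A arrange in thirds as D–F#–A–C–E: a D dominant ninth chord.
C is the seventh of D dominant ninth; seventh in the bass means third inversion.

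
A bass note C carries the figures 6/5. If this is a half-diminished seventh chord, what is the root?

A

The figures 6/5 mean the third of the chord is in the bass. If C is the third of a half-diminished seventh chord, the root is A (chord tones A–C–Eb–G).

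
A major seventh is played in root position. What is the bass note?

In root position the root is lowest. For A major seventh (A–C#–E–G#) that is A.

A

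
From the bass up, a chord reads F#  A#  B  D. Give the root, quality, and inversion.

B minor-major seventh, second inversion

Reducing to letter names: F#, A#, B, D. These stack in thirds as B–D–F#–A# — a B minor-major seventh chord.
F# is the fifth of B minor-major seventh; fifth in the bass means second inversion (figured bass 4/3).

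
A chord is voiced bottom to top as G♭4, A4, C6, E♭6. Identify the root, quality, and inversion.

Reducing to letter names: Gb, A, C, Eb. These stack in thirds as A–C–Eb–Gb — an A diminished seventh chord.
Gb is the seventh of A diminished seventh; seventh in the bass means third inversion (figured bass 4/2).

A diminished seventh, third inversion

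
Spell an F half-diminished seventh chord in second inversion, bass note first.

The chord tones are F–Ab–Cb–Eb. With the fifth (Cb) lowest for second inversion: Cb, Eb, F, Ab.

Cb, Eb, F, Ab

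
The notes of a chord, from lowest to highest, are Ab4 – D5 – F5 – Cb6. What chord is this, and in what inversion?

D diminished seventh, second inversion

Reducing to letter names: Ab, D, F, Cb. These stack in thirds as D–F–Ab–Cb — a D diminished seventh chord.
The lowest note is Ab, the fifth of the chord, so this is second inversion (figured bass 4/3).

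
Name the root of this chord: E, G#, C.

E, G#, C are the tones of a C augmented triad (C–E–G#), making C the root.

C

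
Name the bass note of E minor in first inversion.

G

In first inversion the third is lowest. For E minor (E–G–B) that is G.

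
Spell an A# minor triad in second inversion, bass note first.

Spelling A# minor: A#–C#–E#. In second inversion the fifth is bass, giving E#, A#, C# from the bottom.

E#, A#, C#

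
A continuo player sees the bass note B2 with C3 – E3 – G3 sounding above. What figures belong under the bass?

The notes B, C, E, G stack in thirds as C–E–G–B — a C major seventh chord. The bass B is the seventh, so this is third inversion: figured 4/2.

4/2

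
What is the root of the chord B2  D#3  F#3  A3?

B

B, D#, F#, A are the tones of a B dominant seventh chord (B–D#–F#–A), making B the root.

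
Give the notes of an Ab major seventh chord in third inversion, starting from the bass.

The chord tones are Ab–C–Eb–G. With the seventh (G) lowest for third inversion: G, Ab, C, Eb.

G, Ab, C, Eb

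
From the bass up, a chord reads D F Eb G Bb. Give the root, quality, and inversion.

Eb major ninth, third inversion

The pitch classes D, F, Eb, G, Bb arrange in thirds as Eb–G–Bb–D–F: an Eb major ninth chord.
With the seventh (D) in the bass, the chord is in third inversion.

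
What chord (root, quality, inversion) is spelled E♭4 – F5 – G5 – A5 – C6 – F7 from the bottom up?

F dominant ninth, third inversion

Reducing to letter names: Eb, F, G, A, C. These stack in thirds as F–A–C–Eb–G — an F dominant ninth chord.
Eb is the seventh of F dominant ninth; seventh in the bass means third inversion.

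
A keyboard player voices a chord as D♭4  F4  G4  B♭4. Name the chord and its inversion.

The pitch classes Db, F, G, Bb arrange in thirds as G–Bb–Db–F: a G half-diminished seventh chord.
The lowest note is Db, the fifth of the chord, so this is second inversion (figured bass 4/3).

G half-diminished seventh, second inversion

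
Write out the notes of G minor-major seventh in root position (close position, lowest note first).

The chord tones are G–Bb–D–F#. With the root (G) lowest for root position: G, Bb, D, F#.

G, Bb, D, F#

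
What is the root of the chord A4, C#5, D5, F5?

A, C#, D, F are the tones of a D minor-major seventh chord (D–F–A–C#), making D the root.

D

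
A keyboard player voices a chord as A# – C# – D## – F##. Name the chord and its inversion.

D## diminished seventh, second inversion

The pitch classes A#, C#, D##, F## arrange in thirds as D##–F##–A#–C#: a D## diminished seventh chord.
With the fifth (A#) in the bass, the chord is in second inversion (figured bass 4/3).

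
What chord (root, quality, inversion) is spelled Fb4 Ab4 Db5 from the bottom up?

Db minor, first inversion

The pitch classes Fb, Ab, Db arrange in thirds as Db–Fb–Ab: a Db minor triad.
With the third (Fb) in the bass, the chord is in first inversion (figured bass 6).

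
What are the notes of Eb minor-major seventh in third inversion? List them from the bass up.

D, Eb, Gb, Bb

The chord tones are Eb–Gb–Bb–D. With the seventh (D) lowest for third inversion: D, Eb, Gb, Bb.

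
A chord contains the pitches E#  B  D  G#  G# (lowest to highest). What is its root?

E#, B, D, G# are the tones of an E# diminished seventh chord (E#–G#–B–D), making E# the root.

E#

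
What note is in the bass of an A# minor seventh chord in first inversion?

C#

The third of A# minor seventh (A#–C#–E#–G#) is C#; that is the bass in first inversion.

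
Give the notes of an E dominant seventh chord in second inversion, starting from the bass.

E dominant seventh is E–G#–B–D. Second inversion puts the fifth (B) in the bass, with the remaining tones above: B, D, E, G#.

B, D, E, G#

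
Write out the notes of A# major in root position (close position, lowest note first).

A#, C##, E#

The chord tones are A#–C##–E#. With the root (A#) lowest for root position: A#, C##, E#.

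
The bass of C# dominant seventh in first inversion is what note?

E#

In first inversion the third is lowest. For C# dominant seventh (C#–E#–G#–B) that is E#.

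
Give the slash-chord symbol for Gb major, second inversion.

Second inversion of Gb major has the fifth (Db) in the bass. As a slash chord: Gb/Db.

Gb/Db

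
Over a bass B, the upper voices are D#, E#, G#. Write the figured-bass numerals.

The notes B, D#, E#, G# stack in thirds as E#–G#–B–D# — an E# half-diminished seventh chord. The bass B is the fifth, so this is second inversion: figured 4/3.

4/3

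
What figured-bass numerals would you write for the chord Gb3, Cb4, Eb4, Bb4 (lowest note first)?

4/3

The notes Gb, Cb, Eb, Bb stack in thirds as Cb–Eb–Gb–Bb — a Cb major seventh chord. The bass Gb is the fifth, so this is second inversion: figured 4/3.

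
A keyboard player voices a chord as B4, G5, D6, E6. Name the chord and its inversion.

The distinct note names are B, G, D, E. Stacked in thirds they read E–G–B–D, which is a minor seventh chord on E.
With the fifth (B) in the bass, the chord is in second inversion (figured bass 4/3).

E minor seventh, second inversion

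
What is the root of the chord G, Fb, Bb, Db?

The distinct letter names are G, Fb, Bb, Db. Arranged as a stack of thirds they read G–Bb–Db–Fb, so G is the root (a G diminished seventh chord).

G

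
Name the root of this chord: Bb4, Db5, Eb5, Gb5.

The distinct letter names are Bb, Db, Eb, Gb. Arranged as a stack of thirds they read Eb–Gb–Bb–Db, so Eb is the root (an Eb minor seventh chord).

Eb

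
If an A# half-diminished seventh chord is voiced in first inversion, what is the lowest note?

In first inversion the third is lowest. For A# half-diminished seventh (A#–C#–E–G#) that is C#.

C#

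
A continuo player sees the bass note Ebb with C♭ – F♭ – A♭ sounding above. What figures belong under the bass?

4/2

The notes Ebb, Cb, Fb, Ab stack in thirds as Fb–Ab–Cb–Ebb — an Fb dominant seventh chord. The bass Ebb is the seventh, so this is third inversion: figured 4/2.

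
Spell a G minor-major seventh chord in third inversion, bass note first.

The chord tones are G–Bb–D–F#. With the seventh (F#) lowest for third inversion: F#, G, Bb, D.

F#, G, Bb, D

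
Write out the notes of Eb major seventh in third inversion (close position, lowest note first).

Spelling Eb major seventh: Eb–G–Bb–D. In third inversion the seventh is bass, giving D, Eb, G, Bb from the bottom.

D, Eb, G, Bb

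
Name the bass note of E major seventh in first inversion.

In first inversion the third is lowest. For E major seventh (E–G#–B–D#) that is G#.

G#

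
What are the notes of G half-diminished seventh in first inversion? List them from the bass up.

The chord tones are G–Bb–Db–F. With the third (Bb) lowest for first inversion: Bb, Db, F, G.

Bb, Db, F, G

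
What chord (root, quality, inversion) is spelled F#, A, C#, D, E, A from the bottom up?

The pitch classes F#, A, C#, D, E arrange in thirds as D–F#–A–C#–E: a D major ninth chord.
F# is the third of D major ninth; third in the bass means first inversion.

D major ninth, first inversion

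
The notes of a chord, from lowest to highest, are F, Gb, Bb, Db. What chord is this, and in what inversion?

Gb major seventh, third inversion

The distinct note names are F, Gb, Bb, Db. Stacked in thirds they read Gb–Bb–Db–F, which is a major seventh chord on Gb.
The lowest note is F, the seventh of the chord, so this is third inversion (figured bass 4/2).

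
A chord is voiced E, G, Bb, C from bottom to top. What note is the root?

Reordering E, G, Bb, C into stacked thirds gives C–E–G–Bb; the bottom of that stack, C, is the root.

C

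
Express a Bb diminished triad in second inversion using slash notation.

Bbdim/Fb

Second inversion of Bb diminished has the fifth (Fb) in the bass. As a slash chord: Bbdim/Fb.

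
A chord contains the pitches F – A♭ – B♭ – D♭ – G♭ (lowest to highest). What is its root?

Reordering F, Ab, Bb, Db, Gb into stacked thirds gives Gb–Bb–Db–F–Ab; the bottom of that stack, Gb, is the root.

Gb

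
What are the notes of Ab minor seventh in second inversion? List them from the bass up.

Eb, Gb, Ab, Cb

Spelling Ab minor seventh: Ab–Cb–Eb–Gb. In second inversion the fifth is bass, giving Eb, Gb, Ab, Cb from the bottom.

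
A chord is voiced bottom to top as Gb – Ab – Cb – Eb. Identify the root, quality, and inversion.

The pitch classes Gb, Ab, Cb, Eb arrange in thirds as Ab–Cb–Eb–Gb: an Ab minor seventh chord.
Gb is the seventh of Ab minor seventh; seventh in the bass means third inversion (figured bass 4/2).

Ab minor seventh, third inversion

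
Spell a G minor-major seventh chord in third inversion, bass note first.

F#, G, Bb, D

The chord tones are G–Bb–D–F#. With the seventh (F#) lowest for third inversion: F#, G, Bb, D.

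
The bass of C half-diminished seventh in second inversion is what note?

In second inversion the fifth is lowest. For C half-diminished seventh (C–Eb–Gb–Bb) that is Gb.

Gb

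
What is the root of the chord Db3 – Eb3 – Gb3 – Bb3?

Reordering Db, Eb, Gb, Bb into stacked thirds gives Eb–Gb–Bb–Db; the bottom of that stack, Eb, is the root.

Eb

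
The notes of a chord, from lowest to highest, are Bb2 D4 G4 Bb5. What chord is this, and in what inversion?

G minor, first inversion

The distinct note names are Bb, D, G. Stacked in thirds they read G–Bb–D, which is a minor triad on G.
With the third (Bb) in the bass, the chord is in first inversion (figured bass 6).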